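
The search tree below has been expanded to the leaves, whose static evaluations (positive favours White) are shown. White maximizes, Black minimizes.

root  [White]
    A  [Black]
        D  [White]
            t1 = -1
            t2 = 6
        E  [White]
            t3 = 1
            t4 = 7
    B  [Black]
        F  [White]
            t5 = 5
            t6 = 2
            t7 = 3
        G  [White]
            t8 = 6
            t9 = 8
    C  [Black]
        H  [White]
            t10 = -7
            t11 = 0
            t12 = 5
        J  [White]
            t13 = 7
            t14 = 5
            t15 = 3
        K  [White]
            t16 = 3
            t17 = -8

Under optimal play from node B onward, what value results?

5

F (White): max(5, 2, 3) = 5
G (White): max(6, 8) = 8
B (Black): min(5, 8) = 5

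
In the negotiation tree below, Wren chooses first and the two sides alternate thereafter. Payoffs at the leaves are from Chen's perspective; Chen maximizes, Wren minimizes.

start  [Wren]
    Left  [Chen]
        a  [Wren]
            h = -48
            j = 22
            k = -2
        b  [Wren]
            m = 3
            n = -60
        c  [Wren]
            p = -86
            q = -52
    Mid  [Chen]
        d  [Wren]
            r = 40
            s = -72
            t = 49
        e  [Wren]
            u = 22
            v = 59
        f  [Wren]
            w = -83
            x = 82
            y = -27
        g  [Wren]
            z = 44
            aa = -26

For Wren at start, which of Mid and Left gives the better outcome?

Left

d (Wren): min(40, -72, 49) = -72
e (Wren): min(22, 59) = 22
f (Wren): min(-83, 82, -27) = -83
g (Wren): min(44, -26) = -26
Mid (Chen): max(-72, 22, -83, -26) = 22
a (Wren): min(-48, 22, -2) = -48
b (Wren): min(3, -60) = -60
c (Wren): min(-86, -52) = -86
Left (Chen): max(-48, -60, -86) = -48
Wren prefers the lower value; Mid=22, Left=-48. Left is better since -48 < 22.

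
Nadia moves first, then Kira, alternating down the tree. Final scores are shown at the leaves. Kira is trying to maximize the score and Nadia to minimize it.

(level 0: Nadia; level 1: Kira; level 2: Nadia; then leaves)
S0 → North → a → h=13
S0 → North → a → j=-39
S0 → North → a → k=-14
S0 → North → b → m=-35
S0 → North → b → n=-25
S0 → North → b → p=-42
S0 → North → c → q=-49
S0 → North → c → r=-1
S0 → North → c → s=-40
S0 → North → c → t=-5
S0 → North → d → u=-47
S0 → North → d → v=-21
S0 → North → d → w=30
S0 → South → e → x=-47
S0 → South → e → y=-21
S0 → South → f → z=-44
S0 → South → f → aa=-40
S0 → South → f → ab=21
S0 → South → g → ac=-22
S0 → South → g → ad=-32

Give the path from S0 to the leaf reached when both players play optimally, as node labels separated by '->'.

a (Nadia): min(13, -39, -14) = -39
b (Nadia): min(-35, -25, -42) = -42
c (Nadia): min(-49, -1, -40, -5) = -49
d (Nadia): min(-47, -21, 30) = -47
North (Kira): max(-39, -42, -49, -47) = -39
e (Nadia): min(-47, -21) = -47
f (Nadia): min(-44, -40, 21) = -44
g (Nadia): min(-22, -32) = -32
South (Kira): max(-47, -44, -32) = -32
S0 (Nadia): min(-39, -32) = -39
At S0, Nadia picks North (lowest: -39).
At North, Kira picks a (highest: -39).
At a, Nadia picks j (lowest: -39).
Terminal value -39.

S0 -> North -> a -> j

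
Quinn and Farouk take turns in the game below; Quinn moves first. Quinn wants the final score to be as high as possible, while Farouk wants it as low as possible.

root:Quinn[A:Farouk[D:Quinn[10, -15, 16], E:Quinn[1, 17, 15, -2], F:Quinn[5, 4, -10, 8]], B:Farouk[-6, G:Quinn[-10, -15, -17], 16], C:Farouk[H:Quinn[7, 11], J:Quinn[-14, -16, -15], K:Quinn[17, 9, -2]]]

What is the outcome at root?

8

D (Quinn): max(10, -15, 16) = 16
E (Quinn): max(1, 17, 15, -2) = 17
F (Quinn): max(5, 4, -10, 8) = 8
A (Farouk): min(16, 17, 8) = 8
G (Quinn): max(-10, -15, -17) = -10
B (Farouk): min(-6, -10, 16) = -10
H (Quinn): max(7, 11) = 11
J (Quinn): max(-14, -16, -15) = -14
K (Quinn): max(17, 9, -2) = 17
C (Farouk): min(11, -14, 17) = -14
root (Quinn): max(8, -10, -14) = 8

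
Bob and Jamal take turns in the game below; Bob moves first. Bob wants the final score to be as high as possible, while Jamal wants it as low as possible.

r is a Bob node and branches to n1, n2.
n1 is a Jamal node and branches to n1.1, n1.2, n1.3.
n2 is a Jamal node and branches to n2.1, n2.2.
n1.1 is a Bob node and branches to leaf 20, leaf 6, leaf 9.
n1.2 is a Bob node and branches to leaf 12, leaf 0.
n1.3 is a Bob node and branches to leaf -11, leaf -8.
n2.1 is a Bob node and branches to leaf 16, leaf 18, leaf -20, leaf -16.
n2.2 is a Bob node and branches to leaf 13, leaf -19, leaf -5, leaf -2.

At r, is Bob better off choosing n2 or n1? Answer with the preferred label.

n2

n2.1 (Bob): max(16, 18, -20, -16) = 18
n2.2 (Bob): max(13, -19, -5, -2) = 13
n2 (Jamal): min(18, 13) = 13
n1.1 (Bob): max(20, 6, 9) = 20
n1.2 (Bob): max(12, 0) = 12
n1.3 (Bob): max(-11, -8) = -8
n1 (Jamal): min(20, 12, -8) = -8
Bob prefers the higher value; n2=13, n1=-8. n2 is better since 13 > -8.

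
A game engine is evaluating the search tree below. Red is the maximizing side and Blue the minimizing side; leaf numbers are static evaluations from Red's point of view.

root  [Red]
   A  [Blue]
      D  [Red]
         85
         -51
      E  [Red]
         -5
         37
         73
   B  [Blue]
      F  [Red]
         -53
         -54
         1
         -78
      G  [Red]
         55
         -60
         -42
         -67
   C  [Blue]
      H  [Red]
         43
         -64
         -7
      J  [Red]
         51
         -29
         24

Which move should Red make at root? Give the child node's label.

A

D (Red): max(85, -51) = 85
E (Red): max(-5, 37, 73) = 73
A (Blue): min(85, 73) = 73
F (Red): max(-53, -54, 1, -78) = 1
G (Red): max(55, -60, -42, -67) = 55
B (Blue): min(1, 55) = 1
H (Red): max(43, -64, -7) = 43
J (Red): max(51, -29, 24) = 51
C (Blue): min(43, 51) = 43
root (Red): max(73, 1, 43) = 73
Red at root wants the highest of {A=73, B=1, C=43}, so chooses A.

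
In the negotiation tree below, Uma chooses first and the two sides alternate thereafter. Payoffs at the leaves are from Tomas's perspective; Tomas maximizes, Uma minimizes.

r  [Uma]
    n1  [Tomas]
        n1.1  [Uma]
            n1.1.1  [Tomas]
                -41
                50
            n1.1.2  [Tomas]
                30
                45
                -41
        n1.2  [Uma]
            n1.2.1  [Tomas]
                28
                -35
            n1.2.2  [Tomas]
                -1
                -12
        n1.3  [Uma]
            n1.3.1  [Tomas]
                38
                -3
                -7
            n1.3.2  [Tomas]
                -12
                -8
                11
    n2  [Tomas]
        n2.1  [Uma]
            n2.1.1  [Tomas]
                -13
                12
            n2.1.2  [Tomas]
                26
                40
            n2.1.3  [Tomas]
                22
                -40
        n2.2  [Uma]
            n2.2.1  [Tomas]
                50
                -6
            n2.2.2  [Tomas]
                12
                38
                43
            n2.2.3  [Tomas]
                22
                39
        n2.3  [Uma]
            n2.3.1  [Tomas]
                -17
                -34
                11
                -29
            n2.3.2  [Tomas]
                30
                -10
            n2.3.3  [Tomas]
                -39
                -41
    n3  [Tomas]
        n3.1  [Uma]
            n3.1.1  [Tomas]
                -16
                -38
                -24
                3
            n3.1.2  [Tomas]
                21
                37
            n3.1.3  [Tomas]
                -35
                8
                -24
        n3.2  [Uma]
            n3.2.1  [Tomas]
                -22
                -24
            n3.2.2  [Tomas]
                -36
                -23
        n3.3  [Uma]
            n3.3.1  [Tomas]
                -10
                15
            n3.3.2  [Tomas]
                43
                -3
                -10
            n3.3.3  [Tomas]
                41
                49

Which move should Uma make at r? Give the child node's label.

n3

n1.1.1 (Tomas): max(-41, 50) = 50
n1.1.2 (Tomas): max(30, 45, -41) = 45
n1.1 (Uma): min(50, 45) = 45
n1.2.1 (Tomas): max(28, -35) = 28
n1.2.2 (Tomas): max(-1, -12) = -1
n1.2 (Uma): min(28, -1) = -1
n1.3.1 (Tomas): max(38, -3, -7) = 38
n1.3.2 (Tomas): max(-12, -8, 11) = 11
n1.3 (Uma): min(38, 11) = 11
n1 (Tomas): max(45, -1, 11) = 45
n2.1.1 (Tomas): max(-13, 12) = 12
n2.1.2 (Tomas): max(26, 40) = 40
n2.1.3 (Tomas): max(22, -40) = 22
n2.1 (Uma): min(12, 40, 22) = 12
n2.2.1 (Tomas): max(50, -6) = 50
n2.2.2 (Tomas): max(12, 38, 43) = 43
n2.2.3 (Tomas): max(22, 39) = 39
n2.2 (Uma): min(50, 43, 39) = 39
n2.3.1 (Tomas): max(-17, -34, 11, -29) = 11
n2.3.2 (Tomas): max(30, -10) = 30
n2.3.3 (Tomas): max(-39, -41) = -39
n2.3 (Uma): min(11, 30, -39) = -39
n2 (Tomas): max(12, 39, -39) = 39
n3.1.1 (Tomas): max(-16, -38, -24, 3) = 3
n3.1.2 (Tomas): max(21, 37) = 37
n3.1.3 (Tomas): max(-35, 8, -24) = 8
n3.1 (Uma): min(3, 37, 8) = 3
n3.2.1 (Tomas): max(-22, -24) = -22
n3.2.2 (Tomas): max(-36, -23) = -23
n3.2 (Uma): min(-22, -23) = -23
n3.3.1 (Tomas): max(-10, 15) = 15
n3.3.2 (Tomas): max(43, -3, -10) = 43
n3.3.3 (Tomas): max(41, 49) = 49
n3.3 (Uma): min(15, 43, 49) = 15
n3 (Tomas): max(3, -23, 15) = 15
r (Uma): min(45, 39, 15) = 15
Uma at r wants the lowest of {n1=45, n2=39, n3=15}, so chooses n3.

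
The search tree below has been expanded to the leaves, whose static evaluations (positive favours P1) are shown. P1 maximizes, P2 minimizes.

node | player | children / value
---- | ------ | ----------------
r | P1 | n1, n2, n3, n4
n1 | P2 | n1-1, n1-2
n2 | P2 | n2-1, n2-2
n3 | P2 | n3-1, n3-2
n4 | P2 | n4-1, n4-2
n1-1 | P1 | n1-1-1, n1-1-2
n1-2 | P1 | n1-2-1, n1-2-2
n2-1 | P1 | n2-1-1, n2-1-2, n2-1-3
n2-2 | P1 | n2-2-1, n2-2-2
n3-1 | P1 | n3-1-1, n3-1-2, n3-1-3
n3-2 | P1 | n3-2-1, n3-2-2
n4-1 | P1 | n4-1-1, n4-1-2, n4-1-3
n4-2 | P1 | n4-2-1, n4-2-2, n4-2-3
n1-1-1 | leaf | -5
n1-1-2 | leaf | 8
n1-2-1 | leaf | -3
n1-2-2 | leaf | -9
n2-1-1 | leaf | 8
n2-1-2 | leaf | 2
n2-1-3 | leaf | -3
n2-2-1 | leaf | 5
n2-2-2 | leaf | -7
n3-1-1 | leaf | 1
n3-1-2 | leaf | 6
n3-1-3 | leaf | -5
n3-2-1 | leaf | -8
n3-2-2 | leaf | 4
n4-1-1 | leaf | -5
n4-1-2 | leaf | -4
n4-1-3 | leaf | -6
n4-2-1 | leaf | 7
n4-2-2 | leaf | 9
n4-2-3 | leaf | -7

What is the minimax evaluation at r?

5

n1-1 (P1): max(-5, 8) = 8
n1-2 (P1): max(-3, -9) = -3
n1 (P2): min(8, -3) = -3
n2-1 (P1): max(8, 2, -3) = 8
n2-2 (P1): max(5, -7) = 5
n2 (P2): min(8, 5) = 5
n3-1 (P1): max(1, 6, -5) = 6
n3-2 (P1): max(-8, 4) = 4
n3 (P2): min(6, 4) = 4
n4-1 (P1): max(-5, -4, -6) = -4
n4-2 (P1): max(7, 9, -7) = 9
n4 (P2): min(-4, 9) = -4
r (P1): max(-3, 5, 4, -4) = 5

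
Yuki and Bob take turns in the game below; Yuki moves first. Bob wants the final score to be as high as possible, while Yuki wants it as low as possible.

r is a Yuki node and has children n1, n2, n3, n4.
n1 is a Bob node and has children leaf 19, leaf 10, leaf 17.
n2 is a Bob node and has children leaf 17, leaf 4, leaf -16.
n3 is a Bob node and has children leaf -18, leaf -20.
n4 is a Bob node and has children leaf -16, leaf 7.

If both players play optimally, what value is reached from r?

-18

n1 (Bob): max(19, 10, 17) = 19
n2 (Bob): max(17, 4, -16) = 17
n3 (Bob): max(-18, -20) = -18
n4 (Bob): max(-16, 7) = 7
r (Yuki): min(19, 17, -18, 7) = -18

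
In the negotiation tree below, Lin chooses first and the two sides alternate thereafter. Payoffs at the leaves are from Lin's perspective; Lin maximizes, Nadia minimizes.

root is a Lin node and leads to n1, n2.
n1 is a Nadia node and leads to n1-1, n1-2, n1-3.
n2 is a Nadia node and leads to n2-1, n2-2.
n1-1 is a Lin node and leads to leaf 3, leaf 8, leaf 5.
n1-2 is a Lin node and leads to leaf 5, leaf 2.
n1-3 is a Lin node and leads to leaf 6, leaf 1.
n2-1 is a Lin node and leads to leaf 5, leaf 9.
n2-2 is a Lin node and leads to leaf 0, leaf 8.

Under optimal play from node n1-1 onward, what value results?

8

n1-1 (Lin): max(3, 8, 5) = 8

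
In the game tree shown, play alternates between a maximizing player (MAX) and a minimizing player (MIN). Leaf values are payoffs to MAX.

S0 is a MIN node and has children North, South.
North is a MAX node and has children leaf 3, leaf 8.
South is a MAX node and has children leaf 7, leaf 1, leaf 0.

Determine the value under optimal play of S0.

North (MAX): max(3, 8) = 8
South (MAX): max(7, 1, 0) = 7
S0 (MIN): min(8, 7) = 7

7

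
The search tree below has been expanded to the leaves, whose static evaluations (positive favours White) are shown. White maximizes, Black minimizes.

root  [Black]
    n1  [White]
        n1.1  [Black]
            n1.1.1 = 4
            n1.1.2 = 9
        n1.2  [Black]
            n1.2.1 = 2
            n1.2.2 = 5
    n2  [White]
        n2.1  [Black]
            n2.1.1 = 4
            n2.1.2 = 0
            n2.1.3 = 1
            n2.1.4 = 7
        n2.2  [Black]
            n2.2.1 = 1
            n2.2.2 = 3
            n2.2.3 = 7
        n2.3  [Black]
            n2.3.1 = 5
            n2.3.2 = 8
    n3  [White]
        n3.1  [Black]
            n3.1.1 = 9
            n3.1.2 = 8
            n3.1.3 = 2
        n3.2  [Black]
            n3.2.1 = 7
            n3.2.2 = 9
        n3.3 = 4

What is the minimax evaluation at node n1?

n1.1 (Black): min(4, 9) = 4
n1.2 (Black): min(2, 5) = 2
n1 (White): max(4, 2) = 4

4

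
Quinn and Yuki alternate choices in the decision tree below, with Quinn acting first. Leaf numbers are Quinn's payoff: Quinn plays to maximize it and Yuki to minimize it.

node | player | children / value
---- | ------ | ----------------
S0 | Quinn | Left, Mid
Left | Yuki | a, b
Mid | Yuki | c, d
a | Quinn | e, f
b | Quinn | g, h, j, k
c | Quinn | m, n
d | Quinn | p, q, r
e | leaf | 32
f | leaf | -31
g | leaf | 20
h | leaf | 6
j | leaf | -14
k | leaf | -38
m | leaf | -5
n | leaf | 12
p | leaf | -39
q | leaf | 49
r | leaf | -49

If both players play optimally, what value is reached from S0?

a (Quinn): max(32, -31) = 32
b (Quinn): max(20, 6, -14, -38) = 20
Left (Yuki): min(32, 20) = 20
c (Quinn): max(-5, 12) = 12
d (Quinn): max(-39, 49, -49) = 49
Mid (Yuki): min(12, 49) = 12
S0 (Quinn): max(20, 12) = 20

20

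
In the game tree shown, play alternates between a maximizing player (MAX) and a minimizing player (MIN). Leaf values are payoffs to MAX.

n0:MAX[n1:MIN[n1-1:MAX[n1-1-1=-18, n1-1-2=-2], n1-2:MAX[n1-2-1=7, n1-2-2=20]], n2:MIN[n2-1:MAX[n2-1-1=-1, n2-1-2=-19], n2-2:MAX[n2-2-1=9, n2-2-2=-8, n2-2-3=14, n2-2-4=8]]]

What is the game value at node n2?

n2-1 (MAX): max(-1, -19) = -1
n2-2 (MAX): max(9, -8, 14, 8) = 14
n2 (MIN): min(-1, 14) = -1

-1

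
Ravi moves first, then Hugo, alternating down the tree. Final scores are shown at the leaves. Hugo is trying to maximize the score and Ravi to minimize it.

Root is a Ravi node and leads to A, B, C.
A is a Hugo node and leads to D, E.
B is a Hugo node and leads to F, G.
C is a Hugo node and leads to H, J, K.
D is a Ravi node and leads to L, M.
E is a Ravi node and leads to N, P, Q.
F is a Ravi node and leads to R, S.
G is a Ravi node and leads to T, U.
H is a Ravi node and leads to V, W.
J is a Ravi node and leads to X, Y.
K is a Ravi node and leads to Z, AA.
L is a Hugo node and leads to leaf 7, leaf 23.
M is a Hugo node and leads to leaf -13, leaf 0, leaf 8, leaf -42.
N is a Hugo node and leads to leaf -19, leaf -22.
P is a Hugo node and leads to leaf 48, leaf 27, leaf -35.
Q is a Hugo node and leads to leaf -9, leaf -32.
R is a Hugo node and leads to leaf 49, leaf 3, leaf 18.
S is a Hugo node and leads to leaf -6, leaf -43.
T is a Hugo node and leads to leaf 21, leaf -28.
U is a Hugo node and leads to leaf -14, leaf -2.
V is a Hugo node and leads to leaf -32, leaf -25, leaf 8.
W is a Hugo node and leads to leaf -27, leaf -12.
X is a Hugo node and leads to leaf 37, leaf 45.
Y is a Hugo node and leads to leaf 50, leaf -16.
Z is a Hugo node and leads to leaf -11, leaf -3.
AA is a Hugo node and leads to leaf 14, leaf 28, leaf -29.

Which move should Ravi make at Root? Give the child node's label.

B

L (Hugo): max(7, 23) = 23
M (Hugo): max(-13, 0, 8, -42) = 8
D (Ravi): min(23, 8) = 8
N (Hugo): max(-19, -22) = -19
P (Hugo): max(48, 27, -35) = 48
Q (Hugo): max(-9, -32) = -9
E (Ravi): min(-19, 48, -9) = -19
A (Hugo): max(8, -19) = 8
R (Hugo): max(49, 3, 18) = 49
S (Hugo): max(-6, -43) = -6
F (Ravi): min(49, -6) = -6
T (Hugo): max(21, -28) = 21
U (Hugo): max(-14, -2) = -2
G (Ravi): min(21, -2) = -2
B (Hugo): max(-6, -2) = -2
V (Hugo): max(-32, -25, 8) = 8
W (Hugo): max(-27, -12) = -12
H (Ravi): min(8, -12) = -12
X (Hugo): max(37, 45) = 45
Y (Hugo): max(50, -16) = 50
J (Ravi): min(45, 50) = 45
Z (Hugo): max(-11, -3) = -3
AA (Hugo): max(14, 28, -29) = 28
K (Ravi): min(-3, 28) = -3
C (Hugo): max(-12, 45, -3) = 45
Root (Ravi): min(8, -2, 45) = -2
Ravi at Root wants the lowest of {A=8, B=-2, C=45}, so chooses B.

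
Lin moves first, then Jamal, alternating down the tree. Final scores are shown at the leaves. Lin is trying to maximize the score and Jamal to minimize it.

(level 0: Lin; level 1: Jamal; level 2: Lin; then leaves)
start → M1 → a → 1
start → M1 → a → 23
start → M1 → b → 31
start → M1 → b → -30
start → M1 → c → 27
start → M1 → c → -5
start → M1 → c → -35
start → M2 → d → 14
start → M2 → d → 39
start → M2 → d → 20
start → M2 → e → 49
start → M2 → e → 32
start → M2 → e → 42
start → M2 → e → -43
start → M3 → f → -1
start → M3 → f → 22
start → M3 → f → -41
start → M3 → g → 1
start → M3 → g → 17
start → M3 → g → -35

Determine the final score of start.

39

a (Lin): max(1, 23) = 23
b (Lin): max(31, -30) = 31
c (Lin): max(27, -5, -35) = 27
M1 (Jamal): min(23, 31, 27) = 23
d (Lin): max(14, 39, 20) = 39
e (Lin): max(49, 32, 42, -43) = 49
M2 (Jamal): min(39, 49) = 39
f (Lin): max(-1, 22, -41) = 22
g (Lin): max(1, 17, -35) = 17
M3 (Jamal): min(22, 17) = 17
start (Lin): max(23, 39, 17) = 39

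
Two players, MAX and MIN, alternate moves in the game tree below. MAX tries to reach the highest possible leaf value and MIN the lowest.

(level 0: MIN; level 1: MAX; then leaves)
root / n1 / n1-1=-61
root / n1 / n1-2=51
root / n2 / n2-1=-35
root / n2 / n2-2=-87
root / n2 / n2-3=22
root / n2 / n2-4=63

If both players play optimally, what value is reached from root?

n1 (MAX): max(-61, 51) = 51
n2 (MAX): max(-35, -87, 22, 63) = 63
root (MIN): min(51, 63) = 51

51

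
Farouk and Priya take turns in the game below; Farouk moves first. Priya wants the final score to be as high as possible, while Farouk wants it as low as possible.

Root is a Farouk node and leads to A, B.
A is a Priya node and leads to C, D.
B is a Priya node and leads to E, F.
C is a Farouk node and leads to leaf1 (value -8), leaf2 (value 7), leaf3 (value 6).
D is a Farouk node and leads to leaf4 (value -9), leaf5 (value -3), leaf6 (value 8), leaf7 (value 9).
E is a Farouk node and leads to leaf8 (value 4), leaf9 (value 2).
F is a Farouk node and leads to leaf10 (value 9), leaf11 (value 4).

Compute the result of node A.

C (Farouk): min(-8, 7, 6) = -8
D (Farouk): min(-9, -3, 8, 9) = -9
A (Priya): max(-8, -9) = -8

-8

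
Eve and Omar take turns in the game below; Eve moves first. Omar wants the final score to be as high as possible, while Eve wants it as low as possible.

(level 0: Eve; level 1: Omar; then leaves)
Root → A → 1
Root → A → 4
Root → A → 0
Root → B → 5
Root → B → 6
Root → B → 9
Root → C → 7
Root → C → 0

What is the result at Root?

A (Omar): max(1, 4, 0) = 4
B (Omar): max(5, 6, 9) = 9
C (Omar): max(7, 0) = 7
Root (Eve): min(4, 9, 7) = 4

4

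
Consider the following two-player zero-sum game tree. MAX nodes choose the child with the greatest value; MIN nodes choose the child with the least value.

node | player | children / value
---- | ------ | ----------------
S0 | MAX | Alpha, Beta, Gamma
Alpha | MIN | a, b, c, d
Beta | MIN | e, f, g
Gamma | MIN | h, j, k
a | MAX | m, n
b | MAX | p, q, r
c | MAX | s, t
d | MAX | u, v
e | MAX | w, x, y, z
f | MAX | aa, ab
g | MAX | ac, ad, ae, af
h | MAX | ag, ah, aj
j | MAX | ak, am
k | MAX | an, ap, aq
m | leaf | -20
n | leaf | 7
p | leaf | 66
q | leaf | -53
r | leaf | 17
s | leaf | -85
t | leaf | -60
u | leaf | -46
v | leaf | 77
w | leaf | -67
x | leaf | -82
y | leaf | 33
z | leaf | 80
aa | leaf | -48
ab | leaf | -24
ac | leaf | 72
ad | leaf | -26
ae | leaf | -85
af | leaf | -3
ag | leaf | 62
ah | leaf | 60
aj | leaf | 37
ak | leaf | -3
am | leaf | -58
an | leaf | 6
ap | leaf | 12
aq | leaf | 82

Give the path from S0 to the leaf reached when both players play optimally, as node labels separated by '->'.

a (MAX): max(-20, 7) = 7
b (MAX): max(66, -53, 17) = 66
c (MAX): max(-85, -60) = -60
d (MAX): max(-46, 77) = 77
Alpha (MIN): min(7, 66, -60, 77) = -60
e (MAX): max(-67, -82, 33, 80) = 80
f (MAX): max(-48, -24) = -24
g (MAX): max(72, -26, -85, -3) = 72
Beta (MIN): min(80, -24, 72) = -24
h (MAX): max(62, 60, 37) = 62
j (MAX): max(-3, -58) = -3
k (MAX): max(6, 12, 82) = 82
Gamma (MIN): min(62, -3, 82) = -3
S0 (MAX): max(-60, -24, -3) = -3
At S0, MAX picks Gamma (highest: -3).
At Gamma, MIN picks j (lowest: -3).
At j, MAX picks ak (highest: -3).
Terminal value -3.

S0 -> Gamma -> j -> ak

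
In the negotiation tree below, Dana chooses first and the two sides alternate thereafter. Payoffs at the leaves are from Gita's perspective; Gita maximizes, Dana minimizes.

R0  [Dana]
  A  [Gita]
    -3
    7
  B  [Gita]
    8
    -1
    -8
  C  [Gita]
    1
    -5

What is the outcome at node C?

1

C (Gita): max(1, -5) = 1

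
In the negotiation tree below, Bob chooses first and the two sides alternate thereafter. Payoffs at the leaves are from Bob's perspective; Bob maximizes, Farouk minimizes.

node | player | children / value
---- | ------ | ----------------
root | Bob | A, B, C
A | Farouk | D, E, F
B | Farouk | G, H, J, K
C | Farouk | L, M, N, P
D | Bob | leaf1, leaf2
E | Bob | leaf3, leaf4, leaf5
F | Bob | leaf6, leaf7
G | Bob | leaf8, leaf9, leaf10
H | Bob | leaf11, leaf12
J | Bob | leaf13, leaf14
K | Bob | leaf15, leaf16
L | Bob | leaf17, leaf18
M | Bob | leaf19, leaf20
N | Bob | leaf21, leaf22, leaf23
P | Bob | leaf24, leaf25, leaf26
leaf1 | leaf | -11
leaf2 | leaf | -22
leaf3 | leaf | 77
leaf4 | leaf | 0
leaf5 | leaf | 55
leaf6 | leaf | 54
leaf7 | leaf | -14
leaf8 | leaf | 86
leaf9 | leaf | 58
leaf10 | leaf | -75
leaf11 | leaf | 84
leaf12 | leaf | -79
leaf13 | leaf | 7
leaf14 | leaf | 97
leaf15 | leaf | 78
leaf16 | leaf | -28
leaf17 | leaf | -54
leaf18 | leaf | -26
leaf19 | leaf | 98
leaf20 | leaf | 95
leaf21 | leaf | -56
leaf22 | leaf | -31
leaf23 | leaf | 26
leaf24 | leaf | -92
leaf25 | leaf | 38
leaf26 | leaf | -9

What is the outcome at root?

78

D (Bob): max(-11, -22) = -11
E (Bob): max(77, 0, 55) = 77
F (Bob): max(54, -14) = 54
A (Farouk): min(-11, 77, 54) = -11
G (Bob): max(86, 58, -75) = 86
H (Bob): max(84, -79) = 84
J (Bob): max(7, 97) = 97
K (Bob): max(78, -28) = 78
B (Farouk): min(86, 84, 97, 78) = 78
L (Bob): max(-54, -26) = -26
M (Bob): max(98, 95) = 98
N (Bob): max(-56, -31, 26) = 26
P (Bob): max(-92, 38, -9) = 38
C (Farouk): min(-26, 98, 26, 38) = -26
root (Bob): max(-11, 78, -26) = 78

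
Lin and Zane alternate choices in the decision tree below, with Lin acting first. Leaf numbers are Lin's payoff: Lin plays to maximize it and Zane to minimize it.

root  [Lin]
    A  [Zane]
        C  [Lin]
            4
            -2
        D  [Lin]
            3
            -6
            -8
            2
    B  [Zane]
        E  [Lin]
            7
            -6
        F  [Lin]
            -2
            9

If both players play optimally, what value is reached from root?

7

C (Lin): max(4, -2) = 4
D (Lin): max(3, -6, -8, 2) = 3
A (Zane): min(4, 3) = 3
E (Lin): max(7, -6) = 7
F (Lin): max(-2, 9) = 9
B (Zane): min(7, 9) = 7
root (Lin): max(3, 7) = 7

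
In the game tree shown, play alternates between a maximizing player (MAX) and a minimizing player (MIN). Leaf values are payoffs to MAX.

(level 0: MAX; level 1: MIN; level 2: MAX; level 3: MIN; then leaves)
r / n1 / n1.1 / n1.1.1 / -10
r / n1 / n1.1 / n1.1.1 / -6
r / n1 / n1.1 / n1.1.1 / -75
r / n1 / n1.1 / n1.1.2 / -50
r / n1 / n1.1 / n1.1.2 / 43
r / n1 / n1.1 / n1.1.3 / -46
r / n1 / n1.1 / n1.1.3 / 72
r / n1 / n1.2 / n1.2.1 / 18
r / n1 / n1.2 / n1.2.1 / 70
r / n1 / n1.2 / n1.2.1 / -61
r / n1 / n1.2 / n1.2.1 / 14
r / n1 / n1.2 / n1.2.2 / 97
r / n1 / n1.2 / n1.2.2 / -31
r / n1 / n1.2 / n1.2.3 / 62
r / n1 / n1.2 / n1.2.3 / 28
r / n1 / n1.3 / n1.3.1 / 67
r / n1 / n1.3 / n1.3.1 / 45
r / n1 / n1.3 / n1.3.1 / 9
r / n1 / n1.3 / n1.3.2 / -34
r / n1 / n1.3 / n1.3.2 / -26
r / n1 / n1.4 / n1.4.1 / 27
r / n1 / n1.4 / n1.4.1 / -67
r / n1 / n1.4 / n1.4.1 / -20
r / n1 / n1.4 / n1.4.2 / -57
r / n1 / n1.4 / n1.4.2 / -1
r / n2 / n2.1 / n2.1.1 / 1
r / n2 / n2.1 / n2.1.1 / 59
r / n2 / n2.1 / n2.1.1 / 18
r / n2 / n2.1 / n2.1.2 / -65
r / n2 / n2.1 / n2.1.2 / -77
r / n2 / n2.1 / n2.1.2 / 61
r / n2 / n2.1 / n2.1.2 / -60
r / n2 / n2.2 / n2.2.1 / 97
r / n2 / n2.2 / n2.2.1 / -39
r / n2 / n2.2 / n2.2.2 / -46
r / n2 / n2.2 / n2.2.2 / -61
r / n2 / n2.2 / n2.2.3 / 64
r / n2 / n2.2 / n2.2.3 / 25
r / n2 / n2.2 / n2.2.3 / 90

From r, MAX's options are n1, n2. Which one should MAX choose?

n2

n1.1.1 (MIN): min(-10, -6, -75) = -75
n1.1.2 (MIN): min(-50, 43) = -50
n1.1.3 (MIN): min(-46, 72) = -46
n1.1 (MAX): max(-75, -50, -46) = -46
n1.2.1 (MIN): min(18, 70, -61, 14) = -61
n1.2.2 (MIN): min(97, -31) = -31
n1.2.3 (MIN): min(62, 28) = 28
n1.2 (MAX): max(-61, -31, 28) = 28
n1.3.1 (MIN): min(67, 45, 9) = 9
n1.3.2 (MIN): min(-34, -26) = -34
n1.3 (MAX): max(9, -34) = 9
n1.4.1 (MIN): min(27, -67, -20) = -67
n1.4.2 (MIN): min(-57, -1) = -57
n1.4 (MAX): max(-67, -57) = -57
n1 (MIN): min(-46, 28, 9, -57) = -57
n2.1.1 (MIN): min(1, 59, 18) = 1
n2.1.2 (MIN): min(-65, -77, 61, -60) = -77
n2.1 (MAX): max(1, -77) = 1
n2.2.1 (MIN): min(97, -39) = -39
n2.2.2 (MIN): min(-46, -61) = -61
n2.2.3 (MIN): min(64, 25, 90) = 25
n2.2 (MAX): max(-39, -61, 25) = 25
n2 (MIN): min(1, 25) = 1
r (MAX): max(-57, 1) = 1
MAX at r wants the highest of {n1=-57, n2=1}, so chooses n2.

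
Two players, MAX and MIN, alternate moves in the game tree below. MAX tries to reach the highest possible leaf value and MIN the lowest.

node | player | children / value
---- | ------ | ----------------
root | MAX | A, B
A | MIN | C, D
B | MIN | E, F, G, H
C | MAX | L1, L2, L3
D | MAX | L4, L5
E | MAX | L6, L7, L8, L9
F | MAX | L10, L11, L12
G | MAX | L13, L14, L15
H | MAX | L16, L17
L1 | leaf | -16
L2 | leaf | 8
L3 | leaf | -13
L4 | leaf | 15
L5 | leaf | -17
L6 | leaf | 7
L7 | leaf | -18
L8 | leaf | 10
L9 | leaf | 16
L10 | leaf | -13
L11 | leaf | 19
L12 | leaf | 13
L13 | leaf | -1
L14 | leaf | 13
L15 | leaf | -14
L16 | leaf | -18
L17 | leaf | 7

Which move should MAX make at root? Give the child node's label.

C (MAX): max(-16, 8, -13) = 8
D (MAX): max(15, -17) = 15
A (MIN): min(8, 15) = 8
E (MAX): max(7, -18, 10, 16) = 16
F (MAX): max(-13, 19, 13) = 19
G (MAX): max(-1, 13, -14) = 13
H (MAX): max(-18, 7) = 7
B (MIN): min(16, 19, 13, 7) = 7
root (MAX): max(8, 7) = 8
MAX at root wants the highest of {A=8, B=7}, so chooses A.

A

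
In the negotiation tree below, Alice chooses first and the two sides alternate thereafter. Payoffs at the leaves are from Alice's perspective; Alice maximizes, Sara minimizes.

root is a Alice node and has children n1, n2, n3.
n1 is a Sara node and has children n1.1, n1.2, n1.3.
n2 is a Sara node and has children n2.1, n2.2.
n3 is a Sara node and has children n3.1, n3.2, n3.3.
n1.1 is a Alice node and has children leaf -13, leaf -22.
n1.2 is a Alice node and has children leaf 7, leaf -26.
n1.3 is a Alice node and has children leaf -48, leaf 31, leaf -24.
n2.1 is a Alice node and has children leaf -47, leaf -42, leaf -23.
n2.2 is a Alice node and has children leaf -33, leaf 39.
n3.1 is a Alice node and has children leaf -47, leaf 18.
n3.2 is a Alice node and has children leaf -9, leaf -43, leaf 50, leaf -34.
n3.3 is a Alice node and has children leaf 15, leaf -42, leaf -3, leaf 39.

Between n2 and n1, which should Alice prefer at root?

n2.1 (Alice): max(-47, -42, -23) = -23
n2.2 (Alice): max(-33, 39) = 39
n2 (Sara): min(-23, 39) = -23
n1.1 (Alice): max(-13, -22) = -13
n1.2 (Alice): max(7, -26) = 7
n1.3 (Alice): max(-48, 31, -24) = 31
n1 (Sara): min(-13, 7, 31) = -13
Alice prefers the higher value; n2=-23, n1=-13. n1 is better since -13 > -23.

n1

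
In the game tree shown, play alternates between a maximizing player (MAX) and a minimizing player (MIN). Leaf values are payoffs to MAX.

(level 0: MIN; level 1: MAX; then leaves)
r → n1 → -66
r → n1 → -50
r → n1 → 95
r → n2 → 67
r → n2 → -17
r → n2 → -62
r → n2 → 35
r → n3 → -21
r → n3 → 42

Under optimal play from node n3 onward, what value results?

42

n3 (MAX): max(-21, 42) = 42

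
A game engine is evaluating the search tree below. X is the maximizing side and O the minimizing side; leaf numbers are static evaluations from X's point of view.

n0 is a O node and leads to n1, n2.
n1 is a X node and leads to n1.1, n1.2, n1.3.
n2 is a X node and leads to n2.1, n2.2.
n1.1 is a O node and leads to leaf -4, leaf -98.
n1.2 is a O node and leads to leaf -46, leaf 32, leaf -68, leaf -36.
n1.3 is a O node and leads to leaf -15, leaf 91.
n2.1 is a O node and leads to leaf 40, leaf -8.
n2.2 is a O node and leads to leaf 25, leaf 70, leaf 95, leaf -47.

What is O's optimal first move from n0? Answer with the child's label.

n1

n1.1 (O): min(-4, -98) = -98
n1.2 (O): min(-46, 32, -68, -36) = -68
n1.3 (O): min(-15, 91) = -15
n1 (X): max(-98, -68, -15) = -15
n2.1 (O): min(40, -8) = -8
n2.2 (O): min(25, 70, 95, -47) = -47
n2 (X): max(-8, -47) = -8
n0 (O): min(-15, -8) = -15
O at n0 wants the lowest of {n1=-15, n2=-8}, so chooses n1.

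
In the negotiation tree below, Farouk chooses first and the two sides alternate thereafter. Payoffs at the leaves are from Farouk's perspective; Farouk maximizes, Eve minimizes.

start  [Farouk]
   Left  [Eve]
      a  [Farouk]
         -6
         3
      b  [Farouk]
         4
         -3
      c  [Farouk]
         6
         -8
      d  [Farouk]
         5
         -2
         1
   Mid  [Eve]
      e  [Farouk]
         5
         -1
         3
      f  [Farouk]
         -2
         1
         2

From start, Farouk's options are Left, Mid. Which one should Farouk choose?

Left

a (Farouk): max(-6, 3) = 3
b (Farouk): max(4, -3) = 4
c (Farouk): max(6, -8) = 6
d (Farouk): max(5, -2, 1) = 5
Left (Eve): min(3, 4, 6, 5) = 3
e (Farouk): max(5, -1, 3) = 5
f (Farouk): max(-2, 1, 2) = 2
Mid (Eve): min(5, 2) = 2
start (Farouk): max(3, 2) = 3
Farouk at start wants the highest of {Left=3, Mid=2}, so chooses Left.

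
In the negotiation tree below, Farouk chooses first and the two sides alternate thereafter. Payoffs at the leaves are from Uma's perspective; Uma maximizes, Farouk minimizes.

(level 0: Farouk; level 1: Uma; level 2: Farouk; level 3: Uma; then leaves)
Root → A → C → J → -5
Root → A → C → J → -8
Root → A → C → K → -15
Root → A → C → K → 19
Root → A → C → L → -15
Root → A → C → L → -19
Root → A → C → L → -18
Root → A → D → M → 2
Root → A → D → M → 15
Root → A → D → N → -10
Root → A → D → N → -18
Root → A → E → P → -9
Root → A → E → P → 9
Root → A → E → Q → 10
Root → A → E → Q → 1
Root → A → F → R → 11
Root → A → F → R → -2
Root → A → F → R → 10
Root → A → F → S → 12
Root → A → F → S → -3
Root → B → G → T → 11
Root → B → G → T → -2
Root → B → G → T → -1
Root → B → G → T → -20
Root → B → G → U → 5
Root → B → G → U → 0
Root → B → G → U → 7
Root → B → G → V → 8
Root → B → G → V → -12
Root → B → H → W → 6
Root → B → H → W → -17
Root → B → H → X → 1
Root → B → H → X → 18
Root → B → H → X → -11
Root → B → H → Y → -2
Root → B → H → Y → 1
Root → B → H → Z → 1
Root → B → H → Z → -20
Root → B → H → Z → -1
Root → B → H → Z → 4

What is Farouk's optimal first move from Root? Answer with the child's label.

B

J (Uma): max(-5, -8) = -5
K (Uma): max(-15, 19) = 19
L (Uma): max(-15, -19, -18) = -15
C (Farouk): min(-5, 19, -15) = -15
M (Uma): max(2, 15) = 15
N (Uma): max(-10, -18) = -10
D (Farouk): min(15, -10) = -10
P (Uma): max(-9, 9) = 9
Q (Uma): max(10, 1) = 10
E (Farouk): min(9, 10) = 9
R (Uma): max(11, -2, 10) = 11
S (Uma): max(12, -3) = 12
F (Farouk): min(11, 12) = 11
A (Uma): max(-15, -10, 9, 11) = 11
T (Uma): max(11, -2, -1, -20) = 11
U (Uma): max(5, 0, 7) = 7
V (Uma): max(8, -12) = 8
G (Farouk): min(11, 7, 8) = 7
W (Uma): max(6, -17) = 6
X (Uma): max(1, 18, -11) = 18
Y (Uma): max(-2, 1) = 1
Z (Uma): max(1, -20, -1, 4) = 4
H (Farouk): min(6, 18, 1, 4) = 1
B (Uma): max(7, 1) = 7
Root (Farouk): min(11, 7) = 7
Farouk at Root wants the lowest of {A=11, B=7}, so chooses B.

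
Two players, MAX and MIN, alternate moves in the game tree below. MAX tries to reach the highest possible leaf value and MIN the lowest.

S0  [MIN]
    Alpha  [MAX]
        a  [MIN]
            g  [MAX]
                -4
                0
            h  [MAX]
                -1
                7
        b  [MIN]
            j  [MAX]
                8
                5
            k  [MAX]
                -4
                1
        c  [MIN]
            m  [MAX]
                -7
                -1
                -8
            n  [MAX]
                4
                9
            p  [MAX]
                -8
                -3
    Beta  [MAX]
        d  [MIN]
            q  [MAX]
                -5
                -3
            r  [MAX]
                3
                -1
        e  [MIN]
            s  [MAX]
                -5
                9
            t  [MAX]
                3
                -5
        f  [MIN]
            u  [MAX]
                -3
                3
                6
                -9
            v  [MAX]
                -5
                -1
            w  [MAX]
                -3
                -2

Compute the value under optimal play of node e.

s (MAX): max(-5, 9) = 9
t (MAX): max(3, -5) = 3
e (MIN): min(9, 3) = 3

3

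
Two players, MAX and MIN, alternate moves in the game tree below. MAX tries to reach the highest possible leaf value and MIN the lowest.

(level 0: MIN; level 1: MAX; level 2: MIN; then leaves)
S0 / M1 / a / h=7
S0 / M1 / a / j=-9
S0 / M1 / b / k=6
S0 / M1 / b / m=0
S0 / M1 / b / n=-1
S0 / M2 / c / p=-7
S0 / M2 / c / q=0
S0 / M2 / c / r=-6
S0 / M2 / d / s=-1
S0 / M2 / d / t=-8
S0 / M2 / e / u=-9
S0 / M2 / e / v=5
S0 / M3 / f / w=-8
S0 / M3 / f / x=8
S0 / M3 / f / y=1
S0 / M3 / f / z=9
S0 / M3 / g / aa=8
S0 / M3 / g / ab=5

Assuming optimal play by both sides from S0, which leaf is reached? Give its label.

a (MIN): min(7, -9) = -9
b (MIN): min(6, 0, -1) = -1
M1 (MAX): max(-9, -1) = -1
c (MIN): min(-7, 0, -6) = -7
d (MIN): min(-1, -8) = -8
e (MIN): min(-9, 5) = -9
M2 (MAX): max(-7, -8, -9) = -7
f (MIN): min(-8, 8, 1, 9) = -8
g (MIN): min(8, 5) = 5
M3 (MAX): max(-8, 5) = 5
S0 (MIN): min(-1, -7, 5) = -7
At S0, MIN picks M2 (lowest: -7).
At M2, MAX picks c (highest: -7).
At c, MIN picks p (lowest: -7).
Terminal value -7.

p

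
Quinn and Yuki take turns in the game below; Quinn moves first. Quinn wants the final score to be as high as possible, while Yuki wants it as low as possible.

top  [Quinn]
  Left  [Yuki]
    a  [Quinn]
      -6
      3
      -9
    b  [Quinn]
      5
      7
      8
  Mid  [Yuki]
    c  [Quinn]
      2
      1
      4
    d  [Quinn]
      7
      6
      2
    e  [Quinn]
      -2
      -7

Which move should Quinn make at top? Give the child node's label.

Left

a (Quinn): max(-6, 3, -9) = 3
b (Quinn): max(5, 7, 8) = 8
Left (Yuki): min(3, 8) = 3
c (Quinn): max(2, 1, 4) = 4
d (Quinn): max(7, 6, 2) = 7
e (Quinn): max(-2, -7) = -2
Mid (Yuki): min(4, 7, -2) = -2
top (Quinn): max(3, -2) = 3
Quinn at top wants the highest of {Left=3, Mid=-2}, so chooses Left.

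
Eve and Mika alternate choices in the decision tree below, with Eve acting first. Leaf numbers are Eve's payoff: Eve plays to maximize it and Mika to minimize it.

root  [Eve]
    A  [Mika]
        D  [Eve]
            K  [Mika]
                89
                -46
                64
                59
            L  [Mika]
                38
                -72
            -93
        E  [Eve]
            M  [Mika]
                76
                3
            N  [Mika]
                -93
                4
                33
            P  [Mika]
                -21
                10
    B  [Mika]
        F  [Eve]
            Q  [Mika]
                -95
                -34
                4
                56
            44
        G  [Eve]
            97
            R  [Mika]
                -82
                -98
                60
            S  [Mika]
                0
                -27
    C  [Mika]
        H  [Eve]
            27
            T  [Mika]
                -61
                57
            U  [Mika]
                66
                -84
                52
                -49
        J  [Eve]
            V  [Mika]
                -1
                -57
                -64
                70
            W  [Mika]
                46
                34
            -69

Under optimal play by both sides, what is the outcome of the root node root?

44

K (Mika): min(89, -46, 64, 59) = -46
L (Mika): min(38, -72) = -72
D (Eve): max(-46, -72, -93) = -46
M (Mika): min(76, 3) = 3
N (Mika): min(-93, 4, 33) = -93
P (Mika): min(-21, 10) = -21
E (Eve): max(3, -93, -21) = 3
A (Mika): min(-46, 3) = -46
Q (Mika): min(-95, -34, 4, 56) = -95
F (Eve): max(-95, 44) = 44
R (Mika): min(-82, -98, 60) = -98
S (Mika): min(0, -27) = -27
G (Eve): max(97, -98, -27) = 97
B (Mika): min(44, 97) = 44
T (Mika): min(-61, 57) = -61
U (Mika): min(66, -84, 52, -49) = -84
H (Eve): max(27, -61, -84) = 27
V (Mika): min(-1, -57, -64, 70) = -64
W (Mika): min(46, 34) = 34
J (Eve): max(-64, 34, -69) = 34
C (Mika): min(27, 34) = 27
root (Eve): max(-46, 44, 27) = 44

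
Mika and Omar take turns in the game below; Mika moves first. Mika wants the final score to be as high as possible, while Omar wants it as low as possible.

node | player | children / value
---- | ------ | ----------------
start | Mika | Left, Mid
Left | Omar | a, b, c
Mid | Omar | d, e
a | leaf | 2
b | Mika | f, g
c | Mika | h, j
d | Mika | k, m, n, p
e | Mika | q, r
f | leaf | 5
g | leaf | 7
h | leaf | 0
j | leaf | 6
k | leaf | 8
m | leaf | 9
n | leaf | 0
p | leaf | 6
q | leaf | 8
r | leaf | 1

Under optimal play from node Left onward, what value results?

2

b (Mika): max(5, 7) = 7
c (Mika): max(0, 6) = 6
Left (Omar): min(2, 7, 6) = 2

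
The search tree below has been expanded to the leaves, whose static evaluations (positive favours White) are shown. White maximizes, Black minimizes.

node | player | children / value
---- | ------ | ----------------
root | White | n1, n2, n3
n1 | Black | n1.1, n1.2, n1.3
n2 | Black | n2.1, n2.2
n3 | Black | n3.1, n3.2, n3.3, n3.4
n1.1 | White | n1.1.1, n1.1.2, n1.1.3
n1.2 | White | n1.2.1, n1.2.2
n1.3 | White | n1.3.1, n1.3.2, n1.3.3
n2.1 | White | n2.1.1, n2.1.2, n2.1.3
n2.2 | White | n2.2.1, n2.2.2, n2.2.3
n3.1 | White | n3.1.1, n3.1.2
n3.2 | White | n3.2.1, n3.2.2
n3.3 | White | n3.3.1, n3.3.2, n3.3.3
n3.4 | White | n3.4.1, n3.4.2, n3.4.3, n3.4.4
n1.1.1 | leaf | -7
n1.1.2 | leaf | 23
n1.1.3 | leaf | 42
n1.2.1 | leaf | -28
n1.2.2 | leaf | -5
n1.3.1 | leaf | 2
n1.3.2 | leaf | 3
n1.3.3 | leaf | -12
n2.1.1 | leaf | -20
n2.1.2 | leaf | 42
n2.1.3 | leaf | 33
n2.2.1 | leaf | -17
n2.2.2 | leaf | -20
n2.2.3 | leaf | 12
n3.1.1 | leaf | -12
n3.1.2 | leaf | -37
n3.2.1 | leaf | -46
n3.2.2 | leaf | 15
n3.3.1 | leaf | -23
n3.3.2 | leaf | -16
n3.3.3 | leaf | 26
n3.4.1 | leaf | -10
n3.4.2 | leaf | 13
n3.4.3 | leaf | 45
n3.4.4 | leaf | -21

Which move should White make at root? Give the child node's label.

n2

n1.1 (White): max(-7, 23, 42) = 42
n1.2 (White): max(-28, -5) = -5
n1.3 (White): max(2, 3, -12) = 3
n1 (Black): min(42, -5, 3) = -5
n2.1 (White): max(-20, 42, 33) = 42
n2.2 (White): max(-17, -20, 12) = 12
n2 (Black): min(42, 12) = 12
n3.1 (White): max(-12, -37) = -12
n3.2 (White): max(-46, 15) = 15
n3.3 (White): max(-23, -16, 26) = 26
n3.4 (White): max(-10, 13, 45, -21) = 45
n3 (Black): min(-12, 15, 26, 45) = -12
root (White): max(-5, 12, -12) = 12
White at root wants the highest of {n1=-5, n2=12, n3=-12}, so chooses n2.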